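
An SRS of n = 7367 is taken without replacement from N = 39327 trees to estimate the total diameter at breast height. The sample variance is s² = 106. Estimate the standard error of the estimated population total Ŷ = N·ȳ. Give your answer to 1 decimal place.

Var(Ŷ) = N²·Var(ȳ) = N²·(1 − n/N)·s²/n.
f = 7367/39327 = 0.18732677; Var(ȳ) = 0.81267323·106/7367 = 0.01169314.
Var(Ŷ) = 39327² · 0.01169314 = 1.8084762 × 10^7.
SE(Ŷ) = √(1.8084762 × 10^7) = 4252.6.

4252.6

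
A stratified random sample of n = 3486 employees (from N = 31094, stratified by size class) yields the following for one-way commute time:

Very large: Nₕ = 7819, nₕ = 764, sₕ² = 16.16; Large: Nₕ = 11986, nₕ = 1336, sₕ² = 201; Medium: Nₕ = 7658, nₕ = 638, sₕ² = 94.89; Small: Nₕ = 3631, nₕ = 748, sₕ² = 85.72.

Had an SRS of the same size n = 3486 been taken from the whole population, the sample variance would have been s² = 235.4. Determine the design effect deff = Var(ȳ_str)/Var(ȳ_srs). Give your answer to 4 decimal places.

0.5101

Var(ȳ_str) = Σ Wₕ²(1−fₕ)sₕ²/nₕ with Wₕ = Nₕ/31094:
  Very large: (7819/31094)²·(1−764/7819)·16.16/764 = 0.0012068215
  Large: (11986/31094)²·(1−1336/11986)·201/1336 = 0.019863707
  Medium: (7658/31094)²·(1−638/7658)·94.89/638 = 0.0082698771
  Small: (3631/31094)²·(1−748/3631)·85.72/748 = 0.00124079
  → Var(ȳ_str) = 0.030581196.
Var(ȳ_srs) = (1 − 3486/31094)·235.4/3486 = 0.059956659.
deff = 0.030581196 / 0.059956659 = 0.5101.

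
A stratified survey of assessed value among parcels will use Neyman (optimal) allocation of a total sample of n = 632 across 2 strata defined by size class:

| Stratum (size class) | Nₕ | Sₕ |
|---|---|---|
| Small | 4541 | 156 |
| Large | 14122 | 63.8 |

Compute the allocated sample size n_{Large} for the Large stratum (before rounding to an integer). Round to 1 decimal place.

353.8

Neyman allocation: nₕ = n·NₕSₕ / Σⱼ NⱼSⱼ.
Σ NⱼSⱼ = 4541·156 + 14122·63.8 = 1.6093796 × 10^6.
n_{Large} = 632·14122·63.8 / (1.6093796 × 10^6) = 353.8.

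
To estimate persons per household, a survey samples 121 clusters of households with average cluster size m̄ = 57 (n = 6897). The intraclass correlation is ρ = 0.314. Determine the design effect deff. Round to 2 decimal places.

deff = 1 + (57 − 1)·0.314 = 1 + 17.584 = 18.584.

18.58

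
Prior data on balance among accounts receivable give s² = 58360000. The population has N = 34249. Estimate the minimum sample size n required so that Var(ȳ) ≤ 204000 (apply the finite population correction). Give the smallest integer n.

284

Without fpc, n₀ = s²/D = 58360000/204000 = 286.0784.
With fpc, (1 − n/N)·s²/n ≤ D requires n ≥ n₀/(1 + n₀/N) = 286.0784/(1 + 286.0784/34249) = 283.7086.
Rounding up, n = 284.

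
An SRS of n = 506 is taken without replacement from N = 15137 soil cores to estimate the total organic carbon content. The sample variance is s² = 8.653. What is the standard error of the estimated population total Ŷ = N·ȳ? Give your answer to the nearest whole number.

1946

Var(Ŷ) = N²·Var(ȳ) = N²·(1 − n/N)·s²/n.
f = 506/15137 = 0.03342802; Var(ȳ) = 0.96657198·8.653/506 = 0.016529145.
Var(Ŷ) = 15137² · 0.016529145 = 3.7873026 × 10^6.
SE(Ŷ) = √(3.7873026 × 10^6) = 1946.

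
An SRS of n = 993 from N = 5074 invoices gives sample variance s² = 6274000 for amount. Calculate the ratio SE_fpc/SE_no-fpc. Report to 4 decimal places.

f = n/N = 993/5074 = 0.19570359.
SE_no-fpc = √(s²/n) = 79.487279; SE_fpc = √((1−f)s²/n) = 71.286238.
Ratio = √(1−f) = 0.89682574.

0.8968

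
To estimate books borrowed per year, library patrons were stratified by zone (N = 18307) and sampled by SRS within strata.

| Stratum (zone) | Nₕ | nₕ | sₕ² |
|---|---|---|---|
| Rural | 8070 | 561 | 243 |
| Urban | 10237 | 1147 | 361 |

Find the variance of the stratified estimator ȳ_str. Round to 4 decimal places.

Var(ȳ_str) = Σₕ Wₕ²(1 − fₕ)sₕ²/nₕ with Wₕ = Nₕ/N, N = 18307.
Rural: Wₕ = 0.44081499; term = 0.44081499²·(1 − 0.06951673)·243/561 = 0.078318559.
Urban: Wₕ = 0.55918501; term = 0.55918501²·(1 − 0.11204454)·361/1147 = 0.087386834.
Sum = 0.16570539.

0.1657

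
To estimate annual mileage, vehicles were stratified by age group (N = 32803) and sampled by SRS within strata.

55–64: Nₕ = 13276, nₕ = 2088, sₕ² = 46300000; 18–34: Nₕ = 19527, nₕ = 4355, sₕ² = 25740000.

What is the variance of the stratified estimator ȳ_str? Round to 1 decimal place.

Var(ȳ_str) = Σₕ Wₕ²(1 − fₕ)sₕ²/nₕ with Wₕ = Nₕ/N, N = 32803.
55–64: Wₕ = 0.40471908; term = 0.40471908²·(1 − 0.15727629)·46300000/2088 = 3060.8572.
18–34: Wₕ = 0.59528092; term = 0.59528092²·(1 − 0.22302453)·25740000/4355 = 1627.315.
Sum = 4688.1722.

4688.2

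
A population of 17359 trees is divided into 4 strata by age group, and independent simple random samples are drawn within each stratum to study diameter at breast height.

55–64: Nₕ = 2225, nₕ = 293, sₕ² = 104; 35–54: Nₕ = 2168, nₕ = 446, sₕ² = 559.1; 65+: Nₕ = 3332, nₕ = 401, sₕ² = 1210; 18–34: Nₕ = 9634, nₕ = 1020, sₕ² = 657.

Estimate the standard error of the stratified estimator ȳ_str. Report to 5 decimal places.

0.54385

Var(ȳ_str) = Σₕ Wₕ²(1 − fₕ)sₕ²/nₕ with Wₕ = Nₕ/N, N = 17359.
55–64: Wₕ = 0.12817559; term = 0.12817559²·(1 − 0.13168539)·104/293 = 0.0050635307.
35–54: Wₕ = 0.12489199; term = 0.12489199²·(1 − 0.20571956)·559.1/446 = 0.015530937.
65+: Wₕ = 0.19194654; term = 0.19194654²·(1 − 0.12034814)·1210/401 = 0.097794043.
18–34: Wₕ = 0.55498589; term = 0.55498589²·(1 − 0.10587503)·657/1020 = 0.17738925.
Sum = 0.29577776.
SE = √(0.29577776) = 0.54385.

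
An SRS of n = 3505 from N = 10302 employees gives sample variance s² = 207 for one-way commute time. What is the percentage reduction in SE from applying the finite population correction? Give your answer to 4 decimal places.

f = n/N = 3505/10302 = 0.34022520.
SE_no-fpc = √(s²/n) = 0.24301952; SE_fpc = √((1−f)s²/n) = 0.19739631.
Ratio = √(1−f) = 0.81226523. Reduction = 100·(1 − 0.81226523) = 18.7735%.

18.7735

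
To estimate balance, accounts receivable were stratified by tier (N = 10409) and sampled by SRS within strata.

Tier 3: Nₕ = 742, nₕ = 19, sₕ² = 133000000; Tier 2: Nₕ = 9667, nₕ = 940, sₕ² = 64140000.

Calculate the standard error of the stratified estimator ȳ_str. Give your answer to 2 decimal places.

296.29

Var(ȳ_str) = Σₕ Wₕ²(1 − fₕ)sₕ²/nₕ with Wₕ = Nₕ/N, N = 10409.
Tier 3: Wₕ = 0.07128447; term = 0.07128447²·(1 − 0.02560647)·133000000/19 = 34659.495.
Tier 2: Wₕ = 0.92871553; term = 0.92871553²·(1 − 0.09723803)·64140000/940 = 53129.996.
Sum = 87789.491.
SE = √(87789.491) = 296.29.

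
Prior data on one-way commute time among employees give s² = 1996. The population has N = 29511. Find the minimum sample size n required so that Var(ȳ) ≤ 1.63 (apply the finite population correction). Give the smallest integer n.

Without fpc, n₀ = s²/D = 1996/1.63 = 1224.5399.
With fpc, (1 − n/N)·s²/n ≤ D requires n ≥ n₀/(1 + n₀/N) = 1224.5399/(1 + 1224.5399/29511) = 1175.7528.
Rounding up, n = 1176.

1176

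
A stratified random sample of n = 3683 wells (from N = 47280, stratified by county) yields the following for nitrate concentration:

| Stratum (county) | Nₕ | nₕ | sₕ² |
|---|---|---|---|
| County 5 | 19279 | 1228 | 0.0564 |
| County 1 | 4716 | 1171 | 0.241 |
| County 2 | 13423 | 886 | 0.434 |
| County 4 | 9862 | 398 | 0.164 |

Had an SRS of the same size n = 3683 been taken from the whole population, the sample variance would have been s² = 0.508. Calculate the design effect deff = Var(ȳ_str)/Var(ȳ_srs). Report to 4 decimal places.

0.4935

Var(ȳ_str) = Σ Wₕ²(1−fₕ)sₕ²/nₕ with Wₕ = Nₕ/47280:
  County 5: (19279/47280)²·(1−1228/19279)·0.0564/1228 = 7.150091 × 10^-6
  County 1: (4716/47280)²·(1−1171/4716)·0.241/1171 = 1.5392007 × 10^-6
  County 2: (13423/47280)²·(1−886/13423)·0.434/886 = 3.6876041 × 10^-5
  County 4: (9862/47280)²·(1−398/9862)·0.164/398 = 1.7204639 × 10^-5
  → Var(ȳ_str) = 6.2769972 × 10^-5.
Var(ȳ_srs) = (1 − 3683/47280)·0.508/3683 = 1.2718653 × 10^-4.
deff = (6.2769972 × 10^-5) / (1.2718653 × 10^-4) = 0.4935.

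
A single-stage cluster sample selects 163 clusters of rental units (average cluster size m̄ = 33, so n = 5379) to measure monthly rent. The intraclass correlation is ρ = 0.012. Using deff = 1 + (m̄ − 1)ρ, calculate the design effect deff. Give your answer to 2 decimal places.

1.38

deff = 1 + (33 − 1)·0.012 = 1 + 0.384 = 1.384.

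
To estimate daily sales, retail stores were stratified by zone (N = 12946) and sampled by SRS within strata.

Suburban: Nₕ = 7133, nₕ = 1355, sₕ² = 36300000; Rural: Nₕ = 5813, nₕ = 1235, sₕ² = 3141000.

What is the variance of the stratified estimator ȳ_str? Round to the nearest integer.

Var(ȳ_str) = Σₕ Wₕ²(1 − fₕ)sₕ²/nₕ with Wₕ = Nₕ/N, N = 12946.
Suburban: Wₕ = 0.55098100; term = 0.55098100²·(1 − 0.18996215)·36300000/1355 = 6587.8831.
Rural: Wₕ = 0.44901900; term = 0.44901900²·(1 − 0.21245484)·3141000/1235 = 403.83679.
Sum = 6991.7199.

6992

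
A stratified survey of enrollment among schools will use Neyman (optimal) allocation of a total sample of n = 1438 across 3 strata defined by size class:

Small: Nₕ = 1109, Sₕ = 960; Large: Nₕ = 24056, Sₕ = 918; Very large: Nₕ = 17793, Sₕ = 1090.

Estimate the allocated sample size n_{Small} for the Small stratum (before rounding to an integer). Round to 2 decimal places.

Neyman allocation: nₕ = n·NₕSₕ / Σⱼ NⱼSⱼ.
Σ NⱼSⱼ = 1109·960 + 24056·918 + 17793·1090 = 4.2542418 × 10^7.
n_{Small} = 1438·1109·960 / (4.2542418 × 10^7) = 35.99.

35.99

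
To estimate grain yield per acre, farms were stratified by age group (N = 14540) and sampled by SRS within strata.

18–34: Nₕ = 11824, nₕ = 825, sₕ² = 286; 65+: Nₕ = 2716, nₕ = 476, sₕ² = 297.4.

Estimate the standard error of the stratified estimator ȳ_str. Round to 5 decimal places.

0.48087

Var(ȳ_str) = Σₕ Wₕ²(1 − fₕ)sₕ²/nₕ with Wₕ = Nₕ/N, N = 14540.
18–34: Wₕ = 0.81320495; term = 0.81320495²·(1 − 0.06977334)·286/825 = 0.21325582.
65+: Wₕ = 0.18679505; term = 0.18679505²·(1 − 0.17525773)·297.4/476 = 0.017979722.
Sum = 0.23123554.
SE = √(0.23123554) = 0.48087.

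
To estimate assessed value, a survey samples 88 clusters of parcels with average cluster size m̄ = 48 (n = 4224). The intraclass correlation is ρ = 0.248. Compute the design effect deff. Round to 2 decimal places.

deff = 1 + (48 − 1)·0.248 = 1 + 11.656 = 12.656.

12.66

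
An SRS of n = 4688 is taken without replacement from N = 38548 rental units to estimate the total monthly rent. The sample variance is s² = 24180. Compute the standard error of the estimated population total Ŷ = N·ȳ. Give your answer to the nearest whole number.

82050

Var(Ŷ) = N²·Var(ȳ) = N²·(1 − n/N)·s²/n.
f = 4688/38548 = 0.12161461; Var(ȳ) = 0.87838539·24180/4688 = 4.5305799.
Var(Ŷ) = 38548² · 4.5305799 = 6.7322075 × 10^9.
SE(Ŷ) = √(6.7322075 × 10^9) = 82050.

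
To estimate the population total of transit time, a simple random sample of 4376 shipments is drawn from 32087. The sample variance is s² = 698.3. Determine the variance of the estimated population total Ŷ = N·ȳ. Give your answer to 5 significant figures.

Var(Ŷ) = N²·Var(ȳ) = N²·(1 − n/N)·s²/n.
f = 4376/32087 = 0.13637922; Var(ȳ) = 0.86362078·698.3/4376 = 0.13781225.
Var(Ŷ) = 32087² · 0.13781225 = 1.4188813 × 10^8.

1.4189 × 10^8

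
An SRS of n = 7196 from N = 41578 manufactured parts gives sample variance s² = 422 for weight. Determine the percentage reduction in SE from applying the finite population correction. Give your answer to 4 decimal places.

f = n/N = 7196/41578 = 0.17307230.
SE_no-fpc = √(s²/n) = 0.24216459; SE_fpc = √((1−f)s²/n) = 0.22021374.
Ratio = √(1−f) = 0.90935565. Reduction = 100·(1 − 0.90935565) = 9.0644%.

9.0644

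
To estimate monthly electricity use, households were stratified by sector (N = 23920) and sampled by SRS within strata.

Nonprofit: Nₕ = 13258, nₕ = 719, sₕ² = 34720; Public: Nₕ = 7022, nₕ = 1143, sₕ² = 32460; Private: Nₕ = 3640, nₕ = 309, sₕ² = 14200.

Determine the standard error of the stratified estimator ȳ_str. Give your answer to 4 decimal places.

Var(ȳ_str) = Σₕ Wₕ²(1 − fₕ)sₕ²/nₕ with Wₕ = Nₕ/N, N = 23920.
Nonprofit: Wₕ = 0.55426421; term = 0.55426421²·(1 − 0.05423141)·34720/719 = 14.030379.
Public: Wₕ = 0.29356187; term = 0.29356187²·(1 − 0.16277414)·32460/1143 = 2.0490107.
Private: Wₕ = 0.15217391; term = 0.15217391²·(1 − 0.08489011)·14200/309 = 0.97383085.
Sum = 17.053221.
SE = √(17.053221) = 4.1296.

4.1296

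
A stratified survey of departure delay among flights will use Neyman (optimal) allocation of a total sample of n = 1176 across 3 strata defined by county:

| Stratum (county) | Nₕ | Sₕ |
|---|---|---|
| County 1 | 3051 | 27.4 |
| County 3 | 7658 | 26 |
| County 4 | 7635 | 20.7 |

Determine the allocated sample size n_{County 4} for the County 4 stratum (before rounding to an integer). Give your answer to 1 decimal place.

421.7

Neyman allocation: nₕ = n·NₕSₕ / Σⱼ NⱼSⱼ.
Σ NⱼSⱼ = 3051·27.4 + 7658·26 + 7635·20.7 = 440749.9.
n_{County 4} = 1176·7635·20.7 / 440749.9 = 421.7.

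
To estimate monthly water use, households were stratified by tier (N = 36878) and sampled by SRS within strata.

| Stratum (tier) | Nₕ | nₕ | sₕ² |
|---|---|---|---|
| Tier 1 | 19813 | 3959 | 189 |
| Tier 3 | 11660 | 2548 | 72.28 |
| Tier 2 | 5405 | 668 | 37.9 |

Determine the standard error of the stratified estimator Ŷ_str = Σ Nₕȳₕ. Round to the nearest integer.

4412

Var(Ŷ_str) = Σₕ Nₕ²(1 − fₕ)sₕ²/nₕ.
Tier 1: 19813²·(1 − 3959/19813)·189/3959 = 1.4995653 × 10^7.
Tier 3: 11660²·(1 − 2548/11660)·72.28/2548 = 3.0139149 × 10^6.
Tier 2: 5405²·(1 − 668/5405)·37.9/668 = 1.4526528 × 10^6.
Sum = 1.9462221 × 10^7.
SE = √(1.9462221 × 10^7) = 4412.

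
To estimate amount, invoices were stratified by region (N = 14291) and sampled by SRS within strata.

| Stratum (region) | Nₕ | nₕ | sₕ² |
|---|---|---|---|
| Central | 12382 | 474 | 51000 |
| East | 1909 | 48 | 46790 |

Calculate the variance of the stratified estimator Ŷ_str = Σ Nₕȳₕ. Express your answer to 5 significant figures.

Var(Ŷ_str) = Σₕ Nₕ²(1 − fₕ)sₕ²/nₕ.
Central: 12382²·(1 − 474/12382)·51000/474 = 1.586432 × 10^10.
East: 1909²·(1 − 48/1909)·46790/48 = 3.4630926 × 10^9.
Sum = 1.9327413 × 10^10.

1.9327 × 10^10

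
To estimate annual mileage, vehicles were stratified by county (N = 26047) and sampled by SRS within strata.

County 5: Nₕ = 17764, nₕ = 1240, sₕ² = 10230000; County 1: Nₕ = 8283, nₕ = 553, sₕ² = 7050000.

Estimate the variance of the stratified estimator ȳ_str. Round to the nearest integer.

Var(ȳ_str) = Σₕ Wₕ²(1 − fₕ)sₕ²/nₕ with Wₕ = Nₕ/N, N = 26047.
County 5: Wₕ = 0.68199793; term = 0.68199793²·(1 − 0.06980410)·10230000/1240 = 3569.3939.
County 1: Wₕ = 0.31800207; term = 0.31800207²·(1 − 0.06676325)·7050000/553 = 1203.1388.
Sum = 4772.5327.

4773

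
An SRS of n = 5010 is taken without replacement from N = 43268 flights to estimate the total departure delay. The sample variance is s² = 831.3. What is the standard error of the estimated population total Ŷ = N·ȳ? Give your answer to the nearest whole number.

16573

Var(Ŷ) = N²·Var(ȳ) = N²·(1 − n/N)·s²/n.
f = 5010/43268 = 0.11578996; Var(ȳ) = 0.88421004·831.3/5010 = 0.14671533.
Var(Ŷ) = 43268² · 0.14671533 = 2.7466868 × 10^8.
SE(Ŷ) = √(2.7466868 × 10^8) = 16573.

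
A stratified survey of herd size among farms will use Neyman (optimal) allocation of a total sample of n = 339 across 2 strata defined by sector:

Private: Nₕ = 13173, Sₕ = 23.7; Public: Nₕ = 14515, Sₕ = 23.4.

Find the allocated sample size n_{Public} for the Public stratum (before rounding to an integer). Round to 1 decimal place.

176.6

Neyman allocation: nₕ = n·NₕSₕ / Σⱼ NⱼSⱼ.
Σ NⱼSⱼ = 13173·23.7 + 14515·23.4 = 651851.1.
n_{Public} = 339·14515·23.4 / 651851.1 = 176.6.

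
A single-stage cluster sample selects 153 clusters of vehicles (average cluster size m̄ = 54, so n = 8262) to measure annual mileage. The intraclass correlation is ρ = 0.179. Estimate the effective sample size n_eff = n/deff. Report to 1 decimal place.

deff = 1 + (54 − 1)·0.179 = 1 + 9.487 = 10.487.
n_eff = 8262 / 10.487 = 787.8.

787.8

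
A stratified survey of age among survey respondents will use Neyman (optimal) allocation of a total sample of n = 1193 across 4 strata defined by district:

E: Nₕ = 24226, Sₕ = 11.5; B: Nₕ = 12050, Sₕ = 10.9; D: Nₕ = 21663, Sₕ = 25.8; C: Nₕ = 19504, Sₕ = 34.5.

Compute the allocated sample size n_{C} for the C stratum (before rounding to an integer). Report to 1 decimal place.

Neyman allocation: nₕ = n·NₕSₕ / Σⱼ NⱼSⱼ.
Σ NⱼSⱼ = 24226·11.5 + 12050·10.9 + 21663·25.8 + 19504·34.5 = 1.6417374 × 10^6.
n_{C} = 1193·19504·34.5 / (1.6417374 × 10^6) = 489.0.

489.0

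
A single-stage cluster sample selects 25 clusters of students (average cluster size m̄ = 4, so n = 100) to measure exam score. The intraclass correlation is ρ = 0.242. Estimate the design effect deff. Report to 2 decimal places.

deff = 1 + (4 − 1)·0.242 = 1 + 0.726 = 1.726.

1.73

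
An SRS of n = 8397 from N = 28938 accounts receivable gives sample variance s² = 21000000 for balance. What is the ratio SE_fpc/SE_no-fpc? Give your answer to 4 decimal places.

f = n/N = 8397/28938 = 0.29017209.
SE_no-fpc = √(s²/n) = 50.008931; SE_fpc = √((1−f)s²/n) = 42.133167.
Ratio = √(1−f) = 0.84251285.

0.8425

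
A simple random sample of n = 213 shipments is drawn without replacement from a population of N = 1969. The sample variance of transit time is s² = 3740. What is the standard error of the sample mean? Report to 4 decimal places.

3.9572

Under SRS without replacement, Var(ȳ) = (1 − f)·s²/n with f = n/N = 213/1969 = 0.10817674.
Var(ȳ) = (1 − 0.10817674)·3740/213 = 0.89182326·17.558685 = 15.659244.
SE(ȳ) = √(15.659244) = 3.9572.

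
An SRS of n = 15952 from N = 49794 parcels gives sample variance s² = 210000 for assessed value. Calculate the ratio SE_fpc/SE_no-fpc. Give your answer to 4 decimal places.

0.8244

f = n/N = 15952/49794 = 0.32035988.
SE_no-fpc = √(s²/n) = 3.6282907; SE_fpc = √((1−f)s²/n) = 2.9911733.
Ratio = √(1−f) = 0.82440289.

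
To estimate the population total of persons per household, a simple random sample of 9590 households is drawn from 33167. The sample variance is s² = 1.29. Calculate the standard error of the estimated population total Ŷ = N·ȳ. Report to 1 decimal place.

324.3

Var(Ŷ) = N²·Var(ȳ) = N²·(1 − n/N)·s²/n.
f = 9590/33167 = 0.28914282; Var(ȳ) = 0.71085718·1.29/9590 = 9.5621038 × 10^-5.
Var(Ŷ) = 33167² · (9.5621038 × 10^-5) = 105187.91.
SE(Ŷ) = √(105187.91) = 324.3.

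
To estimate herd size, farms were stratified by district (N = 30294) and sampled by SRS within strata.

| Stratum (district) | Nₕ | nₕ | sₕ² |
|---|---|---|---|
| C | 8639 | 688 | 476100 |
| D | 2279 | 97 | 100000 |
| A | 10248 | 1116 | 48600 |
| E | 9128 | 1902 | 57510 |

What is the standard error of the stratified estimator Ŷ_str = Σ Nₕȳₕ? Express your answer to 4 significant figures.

242300

Var(Ŷ_str) = Σₕ Nₕ²(1 − fₕ)sₕ²/nₕ.
C: 8639²·(1 − 688/8639)·476100/688 = 4.7532972 × 10^10.
D: 2279²·(1 − 97/2279)·100000/97 = 5.1265753 × 10^9.
A: 10248²·(1 − 1116/10248)·48600/1116 = 4.0754643 × 10^9.
E: 9128²·(1 − 1902/9128)·57510/1902 = 1.9943733 × 10^9.
Sum = 5.8729385 × 10^10.
SE = √(5.8729385 × 10^10) = 242300.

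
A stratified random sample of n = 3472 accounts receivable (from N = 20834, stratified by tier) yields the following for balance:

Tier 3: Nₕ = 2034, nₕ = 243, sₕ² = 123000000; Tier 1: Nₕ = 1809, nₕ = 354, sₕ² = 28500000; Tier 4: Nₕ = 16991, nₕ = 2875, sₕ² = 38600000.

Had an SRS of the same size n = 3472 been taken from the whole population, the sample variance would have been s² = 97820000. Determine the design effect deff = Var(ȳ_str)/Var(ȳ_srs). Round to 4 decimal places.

Var(ȳ_str) = Σ Wₕ²(1−fₕ)sₕ²/nₕ with Wₕ = Nₕ/20834:
  Tier 3: (2034/20834)²·(1−243/2034)·123000000/243 = 4248.152
  Tier 1: (1809/20834)²·(1−354/1809)·28500000/354 = 488.20007
  Tier 4: (16991/20834)²·(1−2875/16991)·38600000/2875 = 7418.8181
  → Var(ȳ_str) = 12155.17.
Var(ȳ_srs) = (1 − 3472/20834)·97820000/3472 = 23478.753.
deff = 12155.17 / 23478.753 = 0.5177.

0.5177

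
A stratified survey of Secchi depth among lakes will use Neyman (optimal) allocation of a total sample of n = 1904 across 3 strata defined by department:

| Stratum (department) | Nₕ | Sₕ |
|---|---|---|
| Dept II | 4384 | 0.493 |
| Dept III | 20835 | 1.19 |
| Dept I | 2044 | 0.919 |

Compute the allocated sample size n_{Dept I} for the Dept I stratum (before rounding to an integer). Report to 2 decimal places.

124.04

Neyman allocation: nₕ = n·NₕSₕ / Σⱼ NⱼSⱼ.
Σ NⱼSⱼ = 4384·0.493 + 20835·1.19 + 2044·0.919 = 28833.398.
n_{Dept I} = 1904·2044·0.919 / 28833.398 = 124.04.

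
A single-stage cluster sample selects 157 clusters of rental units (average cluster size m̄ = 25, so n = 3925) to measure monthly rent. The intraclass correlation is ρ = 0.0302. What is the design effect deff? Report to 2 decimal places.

deff = 1 + (25 − 1)·0.0302 = 1 + 0.7248 = 1.7248.

1.72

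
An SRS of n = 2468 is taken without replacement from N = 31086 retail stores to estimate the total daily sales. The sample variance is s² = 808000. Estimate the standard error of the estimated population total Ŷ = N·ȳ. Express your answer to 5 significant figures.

539680

Var(Ŷ) = N²·Var(ȳ) = N²·(1 − n/N)·s²/n.
f = 2468/31086 = 0.07939265; Var(ȳ) = 0.92060735·808000/2468 = 301.39819.
Var(Ŷ) = 31086² · 301.39819 = 2.9125294 × 10^11.
SE(Ŷ) = √(2.9125294 × 10^11) = 539680.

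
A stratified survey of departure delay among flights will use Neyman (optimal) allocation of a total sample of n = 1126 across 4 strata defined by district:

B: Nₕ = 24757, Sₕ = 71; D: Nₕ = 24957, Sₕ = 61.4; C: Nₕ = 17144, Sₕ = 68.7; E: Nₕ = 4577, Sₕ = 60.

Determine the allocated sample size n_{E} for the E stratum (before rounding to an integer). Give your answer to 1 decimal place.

Neyman allocation: nₕ = n·NₕSₕ / Σⱼ NⱼSⱼ.
Σ NⱼSⱼ = 24757·71 + 24957·61.4 + 17144·68.7 + 4577·60 = 4.7425196 × 10^6.
n_{E} = 1126·4577·60 / (4.7425196 × 10^6) = 65.2.

65.2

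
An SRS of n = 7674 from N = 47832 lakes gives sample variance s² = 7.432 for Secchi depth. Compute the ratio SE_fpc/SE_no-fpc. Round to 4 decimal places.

f = n/N = 7674/47832 = 0.16043653.
SE_no-fpc = √(s²/n) = 0.031120169; SE_fpc = √((1−f)s²/n) = 0.028514694.
Ratio = √(1−f) = 0.91627696.

0.9163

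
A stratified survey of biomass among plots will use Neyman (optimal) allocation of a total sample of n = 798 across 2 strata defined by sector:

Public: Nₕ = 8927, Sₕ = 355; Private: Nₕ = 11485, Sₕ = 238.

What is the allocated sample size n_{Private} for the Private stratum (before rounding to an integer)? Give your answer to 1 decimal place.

Neyman allocation: nₕ = n·NₕSₕ / Σⱼ NⱼSⱼ.
Σ NⱼSⱼ = 8927·355 + 11485·238 = 5.902515 × 10^6.
n_{Private} = 798·11485·238 / (5.902515 × 10^6) = 369.6.

369.6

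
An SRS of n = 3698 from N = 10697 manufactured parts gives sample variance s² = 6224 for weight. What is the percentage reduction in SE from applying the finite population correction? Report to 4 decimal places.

f = n/N = 3698/10697 = 0.34570440.
SE_no-fpc = √(s²/n) = 1.2973326; SE_fpc = √((1−f)s²/n) = 1.0493934.
Ratio = √(1−f) = 0.80888540. Reduction = 100·(1 − 0.80888540) = 19.1115%.

19.1115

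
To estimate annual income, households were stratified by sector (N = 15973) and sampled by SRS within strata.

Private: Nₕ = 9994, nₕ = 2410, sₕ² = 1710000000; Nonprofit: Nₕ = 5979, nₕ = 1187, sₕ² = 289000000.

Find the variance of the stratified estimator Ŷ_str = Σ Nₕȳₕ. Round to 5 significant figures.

6.0755 × 10^13

Var(Ŷ_str) = Σₕ Nₕ²(1 − fₕ)sₕ²/nₕ.
Private: 9994²·(1 − 2410/9994)·1710000000/2410 = 5.3779497 × 10^13.
Nonprofit: 5979²·(1 − 1187/5979)·289000000/1187 = 6.9757754 × 10^12.
Sum = 6.0755272 × 10^13.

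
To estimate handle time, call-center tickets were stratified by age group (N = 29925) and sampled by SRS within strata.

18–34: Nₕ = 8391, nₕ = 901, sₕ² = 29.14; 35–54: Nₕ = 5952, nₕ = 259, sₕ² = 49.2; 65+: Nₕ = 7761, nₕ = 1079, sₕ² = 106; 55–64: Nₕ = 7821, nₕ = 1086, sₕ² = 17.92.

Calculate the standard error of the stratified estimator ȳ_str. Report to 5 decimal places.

Var(ȳ_str) = Σₕ Wₕ²(1 − fₕ)sₕ²/nₕ with Wₕ = Nₕ/N, N = 29925.
18–34: Wₕ = 0.28040100; term = 0.28040100²·(1 − 0.10737695)·29.14/901 = 0.0022698229.
35–54: Wₕ = 0.19889724; term = 0.19889724²·(1 − 0.04351478)·49.2/259 = 0.0071878851.
65+: Wₕ = 0.25934837; term = 0.25934837²·(1 − 0.13902848)·106/1079 = 0.0056890566.
55–64: Wₕ = 0.26135338; term = 0.26135338²·(1 − 0.13885692)·17.92/1086 = 9.705988 × 10^-4.
Sum = 0.016117363.
SE = √(0.016117363) = 0.12695.

0.12695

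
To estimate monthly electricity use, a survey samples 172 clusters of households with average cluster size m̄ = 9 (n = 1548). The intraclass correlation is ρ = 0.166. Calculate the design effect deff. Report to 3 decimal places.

2.328

deff = 1 + (9 − 1)·0.166 = 1 + 1.328 = 2.328.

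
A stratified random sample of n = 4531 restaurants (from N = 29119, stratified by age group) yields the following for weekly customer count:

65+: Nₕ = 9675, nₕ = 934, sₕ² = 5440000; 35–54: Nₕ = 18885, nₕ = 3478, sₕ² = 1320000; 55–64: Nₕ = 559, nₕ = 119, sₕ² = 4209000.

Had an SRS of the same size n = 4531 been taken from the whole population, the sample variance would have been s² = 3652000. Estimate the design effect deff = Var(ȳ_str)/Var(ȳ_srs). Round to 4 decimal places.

Var(ȳ_str) = Σ Wₕ²(1−fₕ)sₕ²/nₕ with Wₕ = Nₕ/29119:
  65+: (9675/29119)²·(1−934/9675)·5440000/934 = 580.91315
  35–54: (18885/29119)²·(1−3478/18885)·1320000/3478 = 130.23464
  55–64: (559/29119)²·(1−119/559)·4209000/119 = 10.25991
  → Var(ȳ_str) = 721.4077.
Var(ȳ_srs) = (1 − 4531/29119)·3652000/4531 = 680.5867.
deff = 721.4077 / 680.5867 = 1.0600.

1.0600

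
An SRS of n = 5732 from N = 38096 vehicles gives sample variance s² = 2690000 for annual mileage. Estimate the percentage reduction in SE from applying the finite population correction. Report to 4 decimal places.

7.8296

f = n/N = 5732/38096 = 0.15046199.
SE_no-fpc = √(s²/n) = 21.663222; SE_fpc = √((1−f)s²/n) = 19.967075.
Ratio = √(1−f) = 0.92170386. Reduction = 100·(1 − 0.92170386) = 7.8296%.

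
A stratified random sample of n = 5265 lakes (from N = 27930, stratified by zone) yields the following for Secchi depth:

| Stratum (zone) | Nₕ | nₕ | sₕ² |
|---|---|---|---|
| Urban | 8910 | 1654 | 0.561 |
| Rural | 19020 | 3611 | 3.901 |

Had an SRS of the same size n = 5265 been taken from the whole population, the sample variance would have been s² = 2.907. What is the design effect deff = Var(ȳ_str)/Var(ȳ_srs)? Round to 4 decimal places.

0.9686

Var(ȳ_str) = Σ Wₕ²(1−fₕ)sₕ²/nₕ with Wₕ = Nₕ/27930:
  Urban: (8910/27930)²·(1−1654/8910)·0.561/1654 = 2.8109975 × 10^-5
  Rural: (19020/27930)²·(1−3611/19020)·3.901/3611 = 4.0587431 × 10^-4
  → Var(ȳ_str) = 4.3398429 × 10^-4.
Var(ȳ_srs) = (1 − 5265/27930)·2.907/5265 = 4.4805512 × 10^-4.
deff = (4.3398429 × 10^-4) / (4.4805512 × 10^-4) = 0.9686.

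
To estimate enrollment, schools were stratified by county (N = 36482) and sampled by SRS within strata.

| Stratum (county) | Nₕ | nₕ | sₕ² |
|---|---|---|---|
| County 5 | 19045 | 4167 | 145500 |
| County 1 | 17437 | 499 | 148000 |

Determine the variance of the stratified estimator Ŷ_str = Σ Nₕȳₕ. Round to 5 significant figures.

Var(Ŷ_str) = Σₕ Nₕ²(1 − fₕ)sₕ²/nₕ.
County 5: 19045²·(1 − 4167/19045)·145500/4167 = 9.8938432 × 10^9.
County 1: 17437²·(1 − 499/17437)·148000/499 = 8.7598177 × 10^10.
Sum = 9.749202 × 10^10.

9.7492 × 10^10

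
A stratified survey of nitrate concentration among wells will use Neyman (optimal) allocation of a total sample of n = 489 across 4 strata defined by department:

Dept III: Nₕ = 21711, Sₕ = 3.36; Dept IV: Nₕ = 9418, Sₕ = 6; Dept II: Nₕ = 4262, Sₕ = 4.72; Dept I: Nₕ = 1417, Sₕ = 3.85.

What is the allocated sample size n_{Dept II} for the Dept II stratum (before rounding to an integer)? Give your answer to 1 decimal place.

63.5

Neyman allocation: nₕ = n·NₕSₕ / Σⱼ NⱼSⱼ.
Σ NⱼSⱼ = 21711·3.36 + 9418·6 + 4262·4.72 + 1417·3.85 = 155029.05.
n_{Dept II} = 489·4262·4.72 / 155029.05 = 63.5.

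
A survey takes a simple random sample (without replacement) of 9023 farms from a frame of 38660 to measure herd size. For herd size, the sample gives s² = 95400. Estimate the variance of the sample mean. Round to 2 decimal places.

Under SRS without replacement, Var(ȳ) = (1 − f)·s²/n with f = n/N = 9023/38660 = 0.23339369.
Var(ȳ) = (1 − 0.23339369)·95400/9023 = 0.76660631·10.57298 = 8.1053133.

8.11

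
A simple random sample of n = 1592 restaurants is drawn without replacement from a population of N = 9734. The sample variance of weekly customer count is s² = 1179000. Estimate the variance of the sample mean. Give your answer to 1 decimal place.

619.5

Under SRS without replacement, Var(ȳ) = (1 − f)·s²/n with f = n/N = 1592/9734 = 0.16355044.
Var(ȳ) = (1 − 0.16355044)·1179000/1592 = 0.83644956·740.57789 = 619.45605.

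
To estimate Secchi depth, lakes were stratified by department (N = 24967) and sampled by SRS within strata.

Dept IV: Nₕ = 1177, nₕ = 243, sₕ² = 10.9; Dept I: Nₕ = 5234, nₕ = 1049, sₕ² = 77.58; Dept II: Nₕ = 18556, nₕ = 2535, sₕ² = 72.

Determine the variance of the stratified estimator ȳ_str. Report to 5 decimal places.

Var(ȳ_str) = Σₕ Wₕ²(1 − fₕ)sₕ²/nₕ with Wₕ = Nₕ/N, N = 24967.
Dept IV: Wₕ = 0.04714223; term = 0.04714223²·(1 − 0.20645709)·10.9/243 = 7.9106258 × 10^-5.
Dept I: Wₕ = 0.20963672; term = 0.20963672²·(1 − 0.20042033)·77.58/1049 = 0.0025987874.
Dept II: Wₕ = 0.74322105; term = 0.74322105²·(1 − 0.13661349)·72/2535 = 0.013545524.
Sum = 0.016223418.

0.01622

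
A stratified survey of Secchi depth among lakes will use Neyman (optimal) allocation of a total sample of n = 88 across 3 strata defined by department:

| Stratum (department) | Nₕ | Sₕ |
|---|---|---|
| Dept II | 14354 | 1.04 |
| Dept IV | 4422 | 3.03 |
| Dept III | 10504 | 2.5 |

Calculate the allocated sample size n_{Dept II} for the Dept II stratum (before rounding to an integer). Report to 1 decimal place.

Neyman allocation: nₕ = n·NₕSₕ / Σⱼ NⱼSⱼ.
Σ NⱼSⱼ = 14354·1.04 + 4422·3.03 + 10504·2.5 = 54586.82.
n_{Dept II} = 88·14354·1.04 / 54586.82 = 24.1.

24.1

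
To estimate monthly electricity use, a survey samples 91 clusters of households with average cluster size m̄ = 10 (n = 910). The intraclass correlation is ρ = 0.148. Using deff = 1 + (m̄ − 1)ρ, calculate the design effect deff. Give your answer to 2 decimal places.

2.33

deff = 1 + (10 − 1)·0.148 = 1 + 1.332 = 2.332.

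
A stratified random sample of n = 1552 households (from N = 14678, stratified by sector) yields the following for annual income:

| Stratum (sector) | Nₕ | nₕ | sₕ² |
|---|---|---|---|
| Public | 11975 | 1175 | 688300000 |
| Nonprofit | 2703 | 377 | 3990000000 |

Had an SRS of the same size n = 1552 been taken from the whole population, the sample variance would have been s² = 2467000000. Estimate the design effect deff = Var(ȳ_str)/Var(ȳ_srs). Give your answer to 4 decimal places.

0.4647

Var(ȳ_str) = Σ Wₕ²(1−fₕ)sₕ²/nₕ with Wₕ = Nₕ/14678:
  Public: (11975/14678)²·(1−1175/11975)·688300000/1175 = 351645.78
  Nonprofit: (2703/14678)²·(1−377/2703)·3990000000/377 = 308854.22
  → Var(ȳ_str) = 660500.
Var(ȳ_srs) = (1 − 1552/14678)·2467000000/1552 = 1.4214872 × 10^6.
deff = 660500 / (1.4214872 × 10^6) = 0.4647.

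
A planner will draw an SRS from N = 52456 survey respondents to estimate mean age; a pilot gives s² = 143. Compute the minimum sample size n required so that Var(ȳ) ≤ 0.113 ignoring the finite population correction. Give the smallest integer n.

Without fpc, n₀ = s²/D = 143/0.113 = 1265.4867.
Rounding up, n = 1266.

1266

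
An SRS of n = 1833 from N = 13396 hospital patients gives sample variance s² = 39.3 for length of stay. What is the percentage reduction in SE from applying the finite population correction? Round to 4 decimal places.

7.0932

f = n/N = 1833/13396 = 0.13683189.
SE_no-fpc = √(s²/n) = 0.14642494; SE_fpc = √((1−f)s²/n) = 0.13603878.
Ratio = √(1−f) = 0.92906841. Reduction = 100·(1 − 0.92906841) = 7.0932%.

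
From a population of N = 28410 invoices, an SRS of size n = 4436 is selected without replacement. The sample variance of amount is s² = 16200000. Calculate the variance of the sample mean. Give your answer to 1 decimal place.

Under SRS without replacement, Var(ȳ) = (1 − f)·s²/n with f = n/N = 4436/28410 = 0.15614220.
Var(ȳ) = (1 − 0.15614220)·16200000/4436 = 0.84385780·3651.9387 = 3081.7169.

3081.7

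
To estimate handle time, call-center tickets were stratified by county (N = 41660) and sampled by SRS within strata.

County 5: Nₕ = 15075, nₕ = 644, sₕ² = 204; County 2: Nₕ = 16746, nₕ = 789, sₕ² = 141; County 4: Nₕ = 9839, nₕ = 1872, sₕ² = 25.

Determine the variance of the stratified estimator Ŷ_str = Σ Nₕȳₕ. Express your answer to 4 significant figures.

1.177 × 10^8

Var(Ŷ_str) = Σₕ Nₕ²(1 − fₕ)sₕ²/nₕ.
County 5: 15075²·(1 − 644/15075)·204/644 = 6.8912507 × 10^7.
County 2: 16746²·(1 − 789/16746)·141/789 = 4.7753416 × 10^7.
County 4: 9839²·(1 − 1872/9839)·25/1872 = 1.0468391 × 10^6.
Sum = 1.1771276 × 10^8.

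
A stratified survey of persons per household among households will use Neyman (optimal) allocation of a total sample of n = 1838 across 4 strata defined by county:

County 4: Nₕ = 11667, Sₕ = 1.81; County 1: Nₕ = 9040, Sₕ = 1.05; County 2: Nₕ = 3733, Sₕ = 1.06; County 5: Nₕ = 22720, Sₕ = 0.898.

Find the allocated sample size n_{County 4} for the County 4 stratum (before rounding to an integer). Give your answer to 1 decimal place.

Neyman allocation: nₕ = n·NₕSₕ / Σⱼ NⱼSⱼ.
Σ NⱼSⱼ = 11667·1.81 + 9040·1.05 + 3733·1.06 + 22720·0.898 = 54968.81.
n_{County 4} = 1838·11667·1.81 / 54968.81 = 706.1.

706.1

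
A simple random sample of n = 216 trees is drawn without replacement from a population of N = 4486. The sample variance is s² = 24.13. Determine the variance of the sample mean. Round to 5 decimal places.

Under SRS without replacement, Var(ȳ) = (1 − f)·s²/n with f = n/N = 216/4486 = 0.04814980.
Var(ȳ) = (1 − 0.04814980)·24.13/216 = 0.95185020·0.11171296 = 0.10633401.

0.10633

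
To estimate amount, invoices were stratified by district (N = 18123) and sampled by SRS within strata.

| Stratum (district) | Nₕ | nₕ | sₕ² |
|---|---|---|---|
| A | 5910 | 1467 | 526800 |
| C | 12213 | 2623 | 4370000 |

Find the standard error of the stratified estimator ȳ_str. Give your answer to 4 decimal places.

24.9563

Var(ȳ_str) = Σₕ Wₕ²(1 − fₕ)sₕ²/nₕ with Wₕ = Nₕ/N, N = 18123.
A: Wₕ = 0.32610495; term = 0.32610495²·(1 − 0.24822335)·526800/1467 = 28.709079.
C: Wₕ = 0.67389505; term = 0.67389505²·(1 − 0.21477115)·4370000/2623 = 594.10599.
Sum = 622.81507.
SE = √(622.81507) = 24.9563.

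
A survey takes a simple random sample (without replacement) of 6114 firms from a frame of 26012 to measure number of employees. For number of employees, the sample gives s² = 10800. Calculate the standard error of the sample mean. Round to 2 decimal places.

Under SRS without replacement, Var(ȳ) = (1 − f)·s²/n with f = n/N = 6114/26012 = 0.23504536.
Var(ȳ) = (1 − 0.23504536)·10800/6114 = 0.76495464·1.7664377 = 1.3512447.
SE(ȳ) = √(1.3512447) = 1.16.

1.16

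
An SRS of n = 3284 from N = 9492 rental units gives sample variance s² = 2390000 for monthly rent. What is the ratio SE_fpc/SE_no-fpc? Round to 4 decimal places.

f = n/N = 3284/9492 = 0.34597556.
SE_no-fpc = √(s²/n) = 26.977231; SE_fpc = √((1−f)s²/n) = 21.816967.
Ratio = √(1−f) = 0.80871778.

0.8087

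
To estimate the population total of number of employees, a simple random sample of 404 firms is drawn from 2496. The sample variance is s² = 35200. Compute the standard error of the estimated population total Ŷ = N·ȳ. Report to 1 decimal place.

Var(Ŷ) = N²·Var(ȳ) = N²·(1 − n/N)·s²/n.
f = 404/2496 = 0.16185897; Var(ȳ) = 0.83814103·35200/404 = 73.026149.
Var(Ŷ) = 2496² · 73.026149 = 4.5495408 × 10^8.
SE(Ŷ) = √(4.5495408 × 10^8) = 21329.7.

21329.7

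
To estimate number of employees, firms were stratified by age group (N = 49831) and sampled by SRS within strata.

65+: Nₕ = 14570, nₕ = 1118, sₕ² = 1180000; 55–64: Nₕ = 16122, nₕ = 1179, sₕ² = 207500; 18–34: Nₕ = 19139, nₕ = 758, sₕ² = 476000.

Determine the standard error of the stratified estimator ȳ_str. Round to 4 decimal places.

13.7604

Var(ȳ_str) = Σₕ Wₕ²(1 − fₕ)sₕ²/nₕ with Wₕ = Nₕ/N, N = 49831.
65+: Wₕ = 0.29238827; term = 0.29238827²·(1 − 0.07673301)·1180000/1118 = 83.308134.
55–64: Wₕ = 0.32353354; term = 0.32353354²·(1 − 0.07312988)·207500/1179 = 17.075043.
18–34: Wₕ = 0.38407818; term = 0.38407818²·(1 − 0.03960500)·476000/758 = 88.966585.
Sum = 189.34976.
SE = √(189.34976) = 13.7604.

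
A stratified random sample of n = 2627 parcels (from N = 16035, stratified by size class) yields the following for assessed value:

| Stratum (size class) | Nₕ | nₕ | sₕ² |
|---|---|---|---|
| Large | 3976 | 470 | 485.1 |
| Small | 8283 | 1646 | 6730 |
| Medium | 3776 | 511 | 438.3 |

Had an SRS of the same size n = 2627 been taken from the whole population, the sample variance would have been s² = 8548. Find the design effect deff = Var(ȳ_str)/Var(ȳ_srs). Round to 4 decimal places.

Var(ȳ_str) = Σ Wₕ²(1−fₕ)sₕ²/nₕ with Wₕ = Nₕ/16035:
  Large: (3976/16035)²·(1−470/3976)·485.1/470 = 0.055956917
  Small: (8283/16035)²·(1−1646/8283)·6730/1646 = 0.87419191
  Medium: (3776/16035)²·(1−511/3776)·438.3/511 = 0.041127074
  → Var(ȳ_str) = 0.9712759.
Var(ȳ_srs) = (1 − 2627/16035)·8548/2627 = 2.7208179.
deff = 0.9712759 / 2.7208179 = 0.3570.

0.3570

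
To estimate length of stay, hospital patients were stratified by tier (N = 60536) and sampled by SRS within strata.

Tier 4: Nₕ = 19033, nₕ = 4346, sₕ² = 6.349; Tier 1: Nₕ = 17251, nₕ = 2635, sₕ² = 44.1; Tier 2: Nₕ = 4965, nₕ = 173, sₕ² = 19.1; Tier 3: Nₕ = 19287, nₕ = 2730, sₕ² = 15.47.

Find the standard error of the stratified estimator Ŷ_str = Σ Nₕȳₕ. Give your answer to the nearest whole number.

3011

Var(Ŷ_str) = Σₕ Nₕ²(1 − fₕ)sₕ²/nₕ.
Tier 4: 19033²·(1 − 4346/19033)·6.349/4346 = 408371.99.
Tier 1: 17251²·(1 − 2635/17251)·44.1/2635 = 4.2198866 × 10^6.
Tier 2: 4965²·(1 − 173/4965)·19.1/173 = 2.6267777 × 10^6.
Tier 3: 19287²·(1 − 2730/19287)·15.47/2730 = 1.8095642 × 10^6.
Sum = 9.0646005 × 10^6.
SE = √(9.0646005 × 10^6) = 3011.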